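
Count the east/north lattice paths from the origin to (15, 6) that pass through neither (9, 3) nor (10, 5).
Number of paths = 21726

Inclusion–exclusion. Total paths: C(21, 15) = 54264. Through P₁: C(12, 9)·C(9, 6) = 18480. Through P₂: C(15, 10)·C(6, 5) = 18018. Since P₁ is strictly southwest of P₂, a monotone path through both must visit P₁ then P₂; paths through both = C(12, 9)·C(3, 1)·C(6, 5) = 3960. Avoid both = 54264 − 18480 − 18018 + 3960 = 21726.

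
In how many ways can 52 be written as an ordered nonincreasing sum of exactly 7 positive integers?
p(52, 7 parts) = 11044

Partitions of n into exactly k parts are in bijection with partitions of n − k into at most k parts (subtract 1 from each part). So p(52, exactly 7) = p(45, parts ≤ 7). Computing via the recurrence p(m, j) = p(m, j−1) + p(m−j, j) gives 11044.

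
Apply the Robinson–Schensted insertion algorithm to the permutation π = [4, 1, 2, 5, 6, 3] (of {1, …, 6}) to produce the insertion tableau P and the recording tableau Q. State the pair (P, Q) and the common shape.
P = [1, 2, 3, 6] / [4, 5];  Q = [1, 3, 4, 5] / [2, 6];  common shape = (4, 2)

Row-insert the values π_1, π_2, … into P one at a time, bumping the leftmost entry strictly greater than the inserted value down to the next row. The recording tableau Q records, in position (i, j), the step at which that cell was added to P.
  Insert 4 (step 1): P = [4];  Q = [1]
  Insert 1 (step 2): P = [1] / [4];  Q = [1] / [2]
  Insert 2 (step 3): P = [1, 2] / [4];  Q = [1, 3] / [2]
  Insert 5 (step 4): P = [1, 2, 5] / [4];  Q = [1, 3, 4] / [2]
  Insert 6 (step 5): P = [1, 2, 5, 6] / [4];  Q = [1, 3, 4, 5] / [2]
  Insert 3 (step 6): P = [1, 2, 3, 6] / [4, 5];  Q = [1, 3, 4, 5] / [2, 6]
Final shape: (4, 2).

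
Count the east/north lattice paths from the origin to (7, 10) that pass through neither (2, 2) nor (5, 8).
Number of paths = 7028

Inclusion–exclusion. Total paths: C(17, 7) = 19448. Through P₁: C(4, 2)·C(13, 5) = 7722. Through P₂: C(13, 5)·C(4, 2) = 7722. Since P₁ is strictly southwest of P₂, a monotone path through both must visit P₁ then P₂; paths through both = C(4, 2)·C(9, 3)·C(4, 2) = 3024. Avoid both = 19448 − 7722 − 7722 + 3024 = 7028.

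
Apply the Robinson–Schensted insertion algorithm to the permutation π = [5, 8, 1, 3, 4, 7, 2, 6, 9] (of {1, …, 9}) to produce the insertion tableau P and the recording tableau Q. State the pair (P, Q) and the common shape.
P = [1, 2, 4, 6, 9] / [3, 7] / [5, 8];  Q = [1, 2, 5, 6, 9] / [3, 4] / [7, 8];  common shape = (5, 2, 2)

Row-insert the values π_1, π_2, … into P one at a time, bumping the leftmost entry strictly greater than the inserted value down to the next row. The recording tableau Q records, in position (i, j), the step at which that cell was added to P.
  Insert 5 (step 1): P = [5];  Q = [1]
  Insert 8 (step 2): P = [5, 8];  Q = [1, 2]
  Insert 1 (step 3): P = [1, 8] / [5];  Q = [1, 2] / [3]
  Insert 3 (step 4): P = [1, 3] / [5, 8];  Q = [1, 2] / [3, 4]
  Insert 4 (step 5): P = [1, 3, 4] / [5, 8];  Q = [1, 2, 5] / [3, 4]
  Insert 7 (step 6): P = [1, 3, 4, 7] / [5, 8];  Q = [1, 2, 5, 6] / [3, 4]
  Insert 2 (step 7): P = [1, 2, 4, 7] / [3, 8] / [5];  Q = [1, 2, 5, 6] / [3, 4] / [7]
  Insert 6 (step 8): P = [1, 2, 4, 6] / [3, 7] / [5, 8];  Q = [1, 2, 5, 6] / [3, 4] / [7, 8]
  Insert 9 (step 9): P = [1, 2, 4, 6, 9] / [3, 7] / [5, 8];  Q = [1, 2, 5, 6, 9] / [3, 4] / [7, 8]
Final shape: (5, 2, 2).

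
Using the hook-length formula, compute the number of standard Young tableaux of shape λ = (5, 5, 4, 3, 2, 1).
# SYT of shape (5, 5, 4, 3, 2, 1) = 141892608

Hook-length formula: f^λ = n! / Π hook(c), product over all cells c of the Young diagram. For λ = (5, 5, 4, 3, 2, 1), n = 20 boxes. Hook lengths by row (left-to-right, top-to-bottom): [10, 8, 6, 4, 2]; [9, 7, 5, 3, 1]; [7, 5, 3, 1]; [5, 3, 1]; [3, 1]; [1]. Product of hooks = 17146080000. So f^λ = 20! / 17146080000 = 2432902008176640000 / 17146080000 = 141892608.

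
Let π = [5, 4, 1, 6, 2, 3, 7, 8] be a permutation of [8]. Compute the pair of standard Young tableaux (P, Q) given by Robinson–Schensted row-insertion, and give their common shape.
P = [1, 2, 3, 7, 8] / [4, 6] / [5];  Q = [1, 4, 6, 7, 8] / [2, 5] / [3];  common shape = (5, 2, 1)

Row-insert the values π_1, π_2, … into P one at a time, bumping the leftmost entry strictly greater than the inserted value down to the next row. The recording tableau Q records, in position (i, j), the step at which that cell was added to P.
  Insert 5 (step 1): P = [5];  Q = [1]
  Insert 4 (step 2): P = [4] / [5];  Q = [1] / [2]
  Insert 1 (step 3): P = [1] / [4] / [5];  Q = [1] / [2] / [3]
  Insert 6 (step 4): P = [1, 6] / [4] / [5];  Q = [1, 4] / [2] / [3]
  Insert 2 (step 5): P = [1, 2] / [4, 6] / [5];  Q = [1, 4] / [2, 5] / [3]
  Insert 3 (step 6): P = [1, 2, 3] / [4, 6] / [5];  Q = [1, 4, 6] / [2, 5] / [3]
  Insert 7 (step 7): P = [1, 2, 3, 7] / [4, 6] / [5];  Q = [1, 4, 6, 7] / [2, 5] / [3]
  Insert 8 (step 8): P = [1, 2, 3, 7, 8] / [4, 6] / [5];  Q = [1, 4, 6, 7, 8] / [2, 5] / [3]
Final shape: (5, 2, 1).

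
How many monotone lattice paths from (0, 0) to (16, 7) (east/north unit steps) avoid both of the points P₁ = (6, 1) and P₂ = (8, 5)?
Number of paths = 135911

Inclusion–exclusion. Total paths: C(23, 16) = 245157. Through P₁: C(7, 6)·C(16, 10) = 56056. Through P₂: C(13, 8)·C(10, 8) = 57915. Since P₁ is strictly southwest of P₂, a monotone path through both must visit P₁ then P₂; paths through both = C(7, 6)·C(6, 2)·C(10, 8) = 4725. Avoid both = 245157 − 56056 − 57915 + 4725 = 135911.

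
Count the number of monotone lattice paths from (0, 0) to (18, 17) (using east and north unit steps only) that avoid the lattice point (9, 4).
Number of paths = 4181912350

Total paths from (0, 0) to (18, 17): C(35, 18) = 4537567650. Paths through (9, 4): (paths (0, 0) → (9, 4)) × (paths (9, 4) → (18, 17)) = C(13, 9) · C(22, 9) = 715 · 497420 = 355655300. Avoidance count = 4537567650 − 355655300 = 4181912350.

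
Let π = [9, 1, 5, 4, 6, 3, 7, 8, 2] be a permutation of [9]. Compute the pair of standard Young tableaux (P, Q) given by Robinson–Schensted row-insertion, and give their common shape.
P = [1, 2, 6, 7, 8] / [3] / [4] / [5] / [9];  Q = [1, 3, 5, 7, 8] / [2] / [4] / [6] / [9];  common shape = (5, 1, 1, 1, 1)

Row-insert the values π_1, π_2, … into P one at a time, bumping the leftmost entry strictly greater than the inserted value down to the next row. The recording tableau Q records, in position (i, j), the step at which that cell was added to P.
  Insert 9 (step 1): P = [9];  Q = [1]
  Insert 1 (step 2): P = [1] / [9];  Q = [1] / [2]
  Insert 5 (step 3): P = [1, 5] / [9];  Q = [1, 3] / [2]
  Insert 4 (step 4): P = [1, 4] / [5] / [9];  Q = [1, 3] / [2] / [4]
  Insert 6 (step 5): P = [1, 4, 6] / [5] / [9];  Q = [1, 3, 5] / [2] / [4]
  Insert 3 (step 6): P = [1, 3, 6] / [4] / [5] / [9];  Q = [1, 3, 5] / [2] / [4] / [6]
  Insert 7 (step 7): P = [1, 3, 6, 7] / [4] / [5] / [9];  Q = [1, 3, 5, 7] / [2] / [4] / [6]
  Insert 8 (step 8): P = [1, 3, 6, 7, 8] / [4] / [5] / [9];  Q = [1, 3, 5, 7, 8] / [2] / [4] / [6]
  Insert 2 (step 9): P = [1, 2, 6, 7, 8] / [3] / [4] / [5] / [9];  Q = [1, 3, 5, 7, 8] / [2] / [4] / [6] / [9]
Final shape: (5, 1, 1, 1, 1).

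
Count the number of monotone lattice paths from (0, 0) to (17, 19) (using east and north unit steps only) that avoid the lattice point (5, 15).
Number of paths = 8569279320

Total paths from (0, 0) to (17, 19): C(36, 17) = 8597496600. Paths through (5, 15): (paths (0, 0) → (5, 15)) × (paths (5, 15) → (17, 19)) = C(20, 5) · C(16, 12) = 15504 · 1820 = 28217280. Avoidance count = 8597496600 − 28217280 = 8569279320.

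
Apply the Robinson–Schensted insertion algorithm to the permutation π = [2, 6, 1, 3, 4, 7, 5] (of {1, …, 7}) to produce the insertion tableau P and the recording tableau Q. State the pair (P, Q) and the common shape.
P = [1, 3, 4, 5] / [2, 6, 7];  Q = [1, 2, 5, 6] / [3, 4, 7];  common shape = (4, 3)

Row-insert the values π_1, π_2, … into P one at a time, bumping the leftmost entry strictly greater than the inserted value down to the next row. The recording tableau Q records, in position (i, j), the step at which that cell was added to P.
  Insert 2 (step 1): P = [2];  Q = [1]
  Insert 6 (step 2): P = [2, 6];  Q = [1, 2]
  Insert 1 (step 3): P = [1, 6] / [2];  Q = [1, 2] / [3]
  Insert 3 (step 4): P = [1, 3] / [2, 6];  Q = [1, 2] / [3, 4]
  Insert 4 (step 5): P = [1, 3, 4] / [2, 6];  Q = [1, 2, 5] / [3, 4]
  Insert 7 (step 6): P = [1, 3, 4, 7] / [2, 6];  Q = [1, 2, 5, 6] / [3, 4]
  Insert 5 (step 7): P = [1, 3, 4, 5] / [2, 6, 7];  Q = [1, 2, 5, 6] / [3, 4, 7]
Final shape: (4, 3).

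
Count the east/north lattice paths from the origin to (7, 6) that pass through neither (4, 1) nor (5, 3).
Number of paths = 1026

Inclusion–exclusion. Total paths: C(13, 7) = 1716. Through P₁: C(5, 4)·C(8, 3) = 280. Through P₂: C(8, 5)·C(5, 2) = 560. Since P₁ is strictly southwest of P₂, a monotone path through both must visit P₁ then P₂; paths through both = C(5, 4)·C(3, 1)·C(5, 2) = 150. Avoid both = 1716 − 280 − 560 + 150 = 1026.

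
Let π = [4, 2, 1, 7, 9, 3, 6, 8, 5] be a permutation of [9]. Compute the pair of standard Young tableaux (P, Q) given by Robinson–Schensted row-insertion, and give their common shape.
P = [1, 3, 5, 8] / [2, 6, 9] / [4, 7];  Q = [1, 4, 5, 8] / [2, 6, 7] / [3, 9];  common shape = (4, 3, 2)

Row-insert the values π_1, π_2, … into P one at a time, bumping the leftmost entry strictly greater than the inserted value down to the next row. The recording tableau Q records, in position (i, j), the step at which that cell was added to P.
  Insert 4 (step 1): P = [4];  Q = [1]
  Insert 2 (step 2): P = [2] / [4];  Q = [1] / [2]
  Insert 1 (step 3): P = [1] / [2] / [4];  Q = [1] / [2] / [3]
  Insert 7 (step 4): P = [1, 7] / [2] / [4];  Q = [1, 4] / [2] / [3]
  Insert 9 (step 5): P = [1, 7, 9] / [2] / [4];  Q = [1, 4, 5] / [2] / [3]
  Insert 3 (step 6): P = [1, 3, 9] / [2, 7] / [4];  Q = [1, 4, 5] / [2, 6] / [3]
  Insert 6 (step 7): P = [1, 3, 6] / [2, 7, 9] / [4];  Q = [1, 4, 5] / [2, 6, 7] / [3]
  Insert 8 (step 8): P = [1, 3, 6, 8] / [2, 7, 9] / [4];  Q = [1, 4, 5, 8] / [2, 6, 7] / [3]
  Insert 5 (step 9): P = [1, 3, 5, 8] / [2, 6, 9] / [4, 7];  Q = [1, 4, 5, 8] / [2, 6, 7] / [3, 9]
Final shape: (4, 3, 2).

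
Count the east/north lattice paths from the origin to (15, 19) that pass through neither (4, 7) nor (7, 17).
Number of paths = 1398454200

Inclusion–exclusion. Total paths: C(34, 15) = 1855967520. Through P₁: C(11, 4)·C(23, 11) = 446185740. Through P₂: C(24, 7)·C(10, 8) = 15574680. Since P₁ is strictly southwest of P₂, a monotone path through both must visit P₁ then P₂; paths through both = C(11, 4)·C(13, 3)·C(10, 8) = 4247100. Avoid both = 1855967520 − 446185740 − 15574680 + 4247100 = 1398454200.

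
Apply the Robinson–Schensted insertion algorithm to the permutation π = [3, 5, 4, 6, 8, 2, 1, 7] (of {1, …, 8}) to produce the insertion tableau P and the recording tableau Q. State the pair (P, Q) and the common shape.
P = [1, 4, 6, 7] / [2, 8] / [3] / [5];  Q = [1, 2, 4, 5] / [3, 8] / [6] / [7];  common shape = (4, 2, 1, 1)

Row-insert the values π_1, π_2, … into P one at a time, bumping the leftmost entry strictly greater than the inserted value down to the next row. The recording tableau Q records, in position (i, j), the step at which that cell was added to P.
  Insert 3 (step 1): P = [3];  Q = [1]
  Insert 5 (step 2): P = [3, 5];  Q = [1, 2]
  Insert 4 (step 3): P = [3, 4] / [5];  Q = [1, 2] / [3]
  Insert 6 (step 4): P = [3, 4, 6] / [5];  Q = [1, 2, 4] / [3]
  Insert 8 (step 5): P = [3, 4, 6, 8] / [5];  Q = [1, 2, 4, 5] / [3]
  Insert 2 (step 6): P = [2, 4, 6, 8] / [3] / [5];  Q = [1, 2, 4, 5] / [3] / [6]
  Insert 1 (step 7): P = [1, 4, 6, 8] / [2] / [3] / [5];  Q = [1, 2, 4, 5] / [3] / [6] / [7]
  Insert 7 (step 8): P = [1, 4, 6, 7] / [2, 8] / [3] / [5];  Q = [1, 2, 4, 5] / [3, 8] / [6] / [7]
Final shape: (4, 2, 1, 1).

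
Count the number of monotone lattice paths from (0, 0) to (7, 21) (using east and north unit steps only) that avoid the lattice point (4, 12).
Number of paths = 783640

Total paths from (0, 0) to (7, 21): C(28, 7) = 1184040. Paths through (4, 12): (paths (0, 0) → (4, 12)) × (paths (4, 12) → (7, 21)) = C(16, 4) · C(12, 3) = 1820 · 220 = 400400. Avoidance count = 1184040 − 400400 = 783640.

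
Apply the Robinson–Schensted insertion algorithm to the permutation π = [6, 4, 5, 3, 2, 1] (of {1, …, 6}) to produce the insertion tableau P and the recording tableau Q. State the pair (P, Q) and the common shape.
P = [1, 5] / [2] / [3] / [4] / [6];  Q = [1, 3] / [2] / [4] / [5] / [6];  common shape = (2, 1, 1, 1, 1)

Row-insert the values π_1, π_2, … into P one at a time, bumping the leftmost entry strictly greater than the inserted value down to the next row. The recording tableau Q records, in position (i, j), the step at which that cell was added to P.
  Insert 6 (step 1): P = [6];  Q = [1]
  Insert 4 (step 2): P = [4] / [6];  Q = [1] / [2]
  Insert 5 (step 3): P = [4, 5] / [6];  Q = [1, 3] / [2]
  Insert 3 (step 4): P = [3, 5] / [4] / [6];  Q = [1, 3] / [2] / [4]
  Insert 2 (step 5): P = [2, 5] / [3] / [4] / [6];  Q = [1, 3] / [2] / [4] / [5]
  Insert 1 (step 6): P = [1, 5] / [2] / [3] / [4] / [6];  Q = [1, 3] / [2] / [4] / [5] / [6]
Final shape: (2, 1, 1, 1, 1).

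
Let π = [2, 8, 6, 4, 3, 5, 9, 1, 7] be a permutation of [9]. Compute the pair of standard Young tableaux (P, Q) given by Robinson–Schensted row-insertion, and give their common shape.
P = [1, 3, 5, 7] / [2, 9] / [4] / [6] / [8];  Q = [1, 2, 6, 7] / [3, 9] / [4] / [5] / [8];  common shape = (4, 2, 1, 1, 1)

Row-insert the values π_1, π_2, … into P one at a time, bumping the leftmost entry strictly greater than the inserted value down to the next row. The recording tableau Q records, in position (i, j), the step at which that cell was added to P.
  Insert 2 (step 1): P = [2];  Q = [1]
  Insert 8 (step 2): P = [2, 8];  Q = [1, 2]
  Insert 6 (step 3): P = [2, 6] / [8];  Q = [1, 2] / [3]
  Insert 4 (step 4): P = [2, 4] / [6] / [8];  Q = [1, 2] / [3] / [4]
  Insert 3 (step 5): P = [2, 3] / [4] / [6] / [8];  Q = [1, 2] / [3] / [4] / [5]
  Insert 5 (step 6): P = [2, 3, 5] / [4] / [6] / [8];  Q = [1, 2, 6] / [3] / [4] / [5]
  Insert 9 (step 7): P = [2, 3, 5, 9] / [4] / [6] / [8];  Q = [1, 2, 6, 7] / [3] / [4] / [5]
  Insert 1 (step 8): P = [1, 3, 5, 9] / [2] / [4] / [6] / [8];  Q = [1, 2, 6, 7] / [3] / [4] / [5] / [8]
  Insert 7 (step 9): P = [1, 3, 5, 7] / [2, 9] / [4] / [6] / [8];  Q = [1, 2, 6, 7] / [3, 9] / [4] / [5] / [8]
Final shape: (4, 2, 1, 1, 1).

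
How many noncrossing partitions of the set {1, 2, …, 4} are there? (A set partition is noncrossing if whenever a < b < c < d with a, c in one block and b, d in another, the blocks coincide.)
C_4 = 14

These noncrossing partitions are counted by the Catalan number C_n = (1/(n + 1)) · C(2n, n). For n = 4: C_4 = (1/5) · C(8, 4) = 70/5 = 14.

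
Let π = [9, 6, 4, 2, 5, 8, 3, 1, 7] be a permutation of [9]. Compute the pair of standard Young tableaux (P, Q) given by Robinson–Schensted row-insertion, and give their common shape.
P = [1, 3, 7] / [2, 5, 8] / [4] / [6] / [9];  Q = [1, 5, 6] / [2, 7, 9] / [3] / [4] / [8];  common shape = (3, 3, 1, 1, 1)

Row-insert the values π_1, π_2, … into P one at a time, bumping the leftmost entry strictly greater than the inserted value down to the next row. The recording tableau Q records, in position (i, j), the step at which that cell was added to P.
  Insert 9 (step 1): P = [9];  Q = [1]
  Insert 6 (step 2): P = [6] / [9];  Q = [1] / [2]
  Insert 4 (step 3): P = [4] / [6] / [9];  Q = [1] / [2] / [3]
  Insert 2 (step 4): P = [2] / [4] / [6] / [9];  Q = [1] / [2] / [3] / [4]
  Insert 5 (step 5): P = [2, 5] / [4] / [6] / [9];  Q = [1, 5] / [2] / [3] / [4]
  Insert 8 (step 6): P = [2, 5, 8] / [4] / [6] / [9];  Q = [1, 5, 6] / [2] / [3] / [4]
  Insert 3 (step 7): P = [2, 3, 8] / [4, 5] / [6] / [9];  Q = [1, 5, 6] / [2, 7] / [3] / [4]
  Insert 1 (step 8): P = [1, 3, 8] / [2, 5] / [4] / [6] / [9];  Q = [1, 5, 6] / [2, 7] / [3] / [4] / [8]
  Insert 7 (step 9): P = [1, 3, 7] / [2, 5, 8] / [4] / [6] / [9];  Q = [1, 5, 6] / [2, 7, 9] / [3] / [4] / [8]
Final shape: (3, 3, 1, 1, 1).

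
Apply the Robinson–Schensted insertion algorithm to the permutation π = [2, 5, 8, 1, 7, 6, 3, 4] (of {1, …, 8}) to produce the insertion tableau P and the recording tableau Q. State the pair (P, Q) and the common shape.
P = [1, 3, 4] / [2, 5, 6] / [7] / [8];  Q = [1, 2, 3] / [4, 5, 8] / [6] / [7];  common shape = (3, 3, 1, 1)

Row-insert the values π_1, π_2, … into P one at a time, bumping the leftmost entry strictly greater than the inserted value down to the next row. The recording tableau Q records, in position (i, j), the step at which that cell was added to P.
  Insert 2 (step 1): P = [2];  Q = [1]
  Insert 5 (step 2): P = [2, 5];  Q = [1, 2]
  Insert 8 (step 3): P = [2, 5, 8];  Q = [1, 2, 3]
  Insert 1 (step 4): P = [1, 5, 8] / [2];  Q = [1, 2, 3] / [4]
  Insert 7 (step 5): P = [1, 5, 7] / [2, 8];  Q = [1, 2, 3] / [4, 5]
  Insert 6 (step 6): P = [1, 5, 6] / [2, 7] / [8];  Q = [1, 2, 3] / [4, 5] / [6]
  Insert 3 (step 7): P = [1, 3, 6] / [2, 5] / [7] / [8];  Q = [1, 2, 3] / [4, 5] / [6] / [7]
  Insert 4 (step 8): P = [1, 3, 4] / [2, 5, 6] / [7] / [8];  Q = [1, 2, 3] / [4, 5, 8] / [6] / [7]
Final shape: (3, 3, 1, 1).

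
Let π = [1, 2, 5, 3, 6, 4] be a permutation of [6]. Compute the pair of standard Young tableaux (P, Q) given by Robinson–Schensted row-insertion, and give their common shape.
P = [1, 2, 3, 4] / [5, 6];  Q = [1, 2, 3, 5] / [4, 6];  common shape = (4, 2)

Row-insert the values π_1, π_2, … into P one at a time, bumping the leftmost entry strictly greater than the inserted value down to the next row. The recording tableau Q records, in position (i, j), the step at which that cell was added to P.
  Insert 1 (step 1): P = [1];  Q = [1]
  Insert 2 (step 2): P = [1, 2];  Q = [1, 2]
  Insert 5 (step 3): P = [1, 2, 5];  Q = [1, 2, 3]
  Insert 3 (step 4): P = [1, 2, 3] / [5];  Q = [1, 2, 3] / [4]
  Insert 6 (step 5): P = [1, 2, 3, 6] / [5];  Q = [1, 2, 3, 5] / [4]
  Insert 4 (step 6): P = [1, 2, 3, 4] / [5, 6];  Q = [1, 2, 3, 5] / [4, 6]
Final shape: (4, 2).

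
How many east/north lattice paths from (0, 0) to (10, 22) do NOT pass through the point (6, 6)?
Number of paths = 60035460

Total paths from (0, 0) to (10, 22): C(32, 10) = 64512240. Paths through (6, 6): (paths (0, 0) → (6, 6)) × (paths (6, 6) → (10, 22)) = C(12, 6) · C(20, 4) = 924 · 4845 = 4476780. Avoidance count = 64512240 − 4476780 = 60035460.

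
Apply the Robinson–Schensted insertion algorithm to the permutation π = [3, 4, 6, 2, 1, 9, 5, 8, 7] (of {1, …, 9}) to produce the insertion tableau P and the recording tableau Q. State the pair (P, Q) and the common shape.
P = [1, 4, 5, 7] / [2, 6, 8] / [3, 9];  Q = [1, 2, 3, 6] / [4, 7, 8] / [5, 9];  common shape = (4, 3, 2)

Row-insert the values π_1, π_2, … into P one at a time, bumping the leftmost entry strictly greater than the inserted value down to the next row. The recording tableau Q records, in position (i, j), the step at which that cell was added to P.
  Insert 3 (step 1): P = [3];  Q = [1]
  Insert 4 (step 2): P = [3, 4];  Q = [1, 2]
  Insert 6 (step 3): P = [3, 4, 6];  Q = [1, 2, 3]
  Insert 2 (step 4): P = [2, 4, 6] / [3];  Q = [1, 2, 3] / [4]
  Insert 1 (step 5): P = [1, 4, 6] / [2] / [3];  Q = [1, 2, 3] / [4] / [5]
  Insert 9 (step 6): P = [1, 4, 6, 9] / [2] / [3];  Q = [1, 2, 3, 6] / [4] / [5]
  Insert 5 (step 7): P = [1, 4, 5, 9] / [2, 6] / [3];  Q = [1, 2, 3, 6] / [4, 7] / [5]
  Insert 8 (step 8): P = [1, 4, 5, 8] / [2, 6, 9] / [3];  Q = [1, 2, 3, 6] / [4, 7, 8] / [5]
  Insert 7 (step 9): P = [1, 4, 5, 7] / [2, 6, 8] / [3, 9];  Q = [1, 2, 3, 6] / [4, 7, 8] / [5, 9]
Final shape: (4, 3, 2).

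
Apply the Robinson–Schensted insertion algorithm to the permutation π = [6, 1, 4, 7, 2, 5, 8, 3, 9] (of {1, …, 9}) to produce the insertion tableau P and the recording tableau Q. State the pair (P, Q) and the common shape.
P = [1, 2, 3, 8, 9] / [4, 5] / [6, 7];  Q = [1, 3, 4, 7, 9] / [2, 6] / [5, 8];  common shape = (5, 2, 2)

Row-insert the values π_1, π_2, … into P one at a time, bumping the leftmost entry strictly greater than the inserted value down to the next row. The recording tableau Q records, in position (i, j), the step at which that cell was added to P.
  Insert 6 (step 1): P = [6];  Q = [1]
  Insert 1 (step 2): P = [1] / [6];  Q = [1] / [2]
  Insert 4 (step 3): P = [1, 4] / [6];  Q = [1, 3] / [2]
  Insert 7 (step 4): P = [1, 4, 7] / [6];  Q = [1, 3, 4] / [2]
  Insert 2 (step 5): P = [1, 2, 7] / [4] / [6];  Q = [1, 3, 4] / [2] / [5]
  Insert 5 (step 6): P = [1, 2, 5] / [4, 7] / [6];  Q = [1, 3, 4] / [2, 6] / [5]
  Insert 8 (step 7): P = [1, 2, 5, 8] / [4, 7] / [6];  Q = [1, 3, 4, 7] / [2, 6] / [5]
  Insert 3 (step 8): P = [1, 2, 3, 8] / [4, 5] / [6, 7];  Q = [1, 3, 4, 7] / [2, 6] / [5, 8]
  Insert 9 (step 9): P = [1, 2, 3, 8, 9] / [4, 5] / [6, 7];  Q = [1, 3, 4, 7, 9] / [2, 6] / [5, 8]
Final shape: (5, 2, 2).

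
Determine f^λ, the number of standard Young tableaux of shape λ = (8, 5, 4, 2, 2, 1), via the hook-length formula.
# SYT of shape (8, 5, 4, 2, 2, 1) = 3683750400

Hook-length formula: f^λ = n! / Π hook(c), product over all cells c of the Young diagram. For λ = (8, 5, 4, 2, 2, 1), n = 22 boxes. Hook lengths by row (left-to-right, top-to-bottom): [13, 11, 8, 7, 5, 3, 2, 1]; [9, 7, 4, 3, 1]; [7, 5, 2, 1]; [4, 2]; [3, 1]; [1]. Product of hooks = 305124019200. So f^λ = 22! / 305124019200 = 1124000727777607680000 / 305124019200 = 3683750400.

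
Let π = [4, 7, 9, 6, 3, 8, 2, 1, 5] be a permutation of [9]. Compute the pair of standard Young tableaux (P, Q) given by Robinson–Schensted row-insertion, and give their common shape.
P = [1, 5, 8] / [2, 6] / [3, 9] / [4] / [7];  Q = [1, 2, 3] / [4, 6] / [5, 9] / [7] / [8];  common shape = (3, 2, 2, 1, 1)

Row-insert the values π_1, π_2, … into P one at a time, bumping the leftmost entry strictly greater than the inserted value down to the next row. The recording tableau Q records, in position (i, j), the step at which that cell was added to P.
  Insert 4 (step 1): P = [4];  Q = [1]
  Insert 7 (step 2): P = [4, 7];  Q = [1, 2]
  Insert 9 (step 3): P = [4, 7, 9];  Q = [1, 2, 3]
  Insert 6 (step 4): P = [4, 6, 9] / [7];  Q = [1, 2, 3] / [4]
  Insert 3 (step 5): P = [3, 6, 9] / [4] / [7];  Q = [1, 2, 3] / [4] / [5]
  Insert 8 (step 6): P = [3, 6, 8] / [4, 9] / [7];  Q = [1, 2, 3] / [4, 6] / [5]
  Insert 2 (step 7): P = [2, 6, 8] / [3, 9] / [4] / [7];  Q = [1, 2, 3] / [4, 6] / [5] / [7]
  Insert 1 (step 8): P = [1, 6, 8] / [2, 9] / [3] / [4] / [7];  Q = [1, 2, 3] / [4, 6] / [5] / [7] / [8]
  Insert 5 (step 9): P = [1, 5, 8] / [2, 6] / [3, 9] / [4] / [7];  Q = [1, 2, 3] / [4, 6] / [5, 9] / [7] / [8]
Final shape: (3, 2, 2, 1, 1).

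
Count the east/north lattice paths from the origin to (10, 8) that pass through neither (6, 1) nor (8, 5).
Number of paths = 29628

Inclusion–exclusion. Total paths: C(18, 10) = 43758. Through P₁: C(7, 6)·C(11, 4) = 2310. Through P₂: C(13, 8)·C(5, 2) = 12870. Since P₁ is strictly southwest of P₂, a monotone path through both must visit P₁ then P₂; paths through both = C(7, 6)·C(6, 2)·C(5, 2) = 1050. Avoid both = 43758 − 2310 − 12870 + 1050 = 29628.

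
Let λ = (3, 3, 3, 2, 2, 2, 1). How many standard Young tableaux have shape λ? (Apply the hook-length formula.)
# SYT of shape (3, 3, 3, 2, 2, 2, 1) = 91520

Hook-length formula: f^λ = n! / Π hook(c), product over all cells c of the Young diagram. For λ = (3, 3, 3, 2, 2, 2, 1), n = 16 boxes. Hook lengths by row (left-to-right, top-to-bottom): [9, 7, 3]; [8, 6, 2]; [7, 5, 1]; [5, 3]; [4, 2]; [3, 1]; [1]. Product of hooks = 228614400. So f^λ = 16! / 228614400 = 20922789888000 / 228614400 = 91520.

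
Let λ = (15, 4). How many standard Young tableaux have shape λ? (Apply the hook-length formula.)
# SYT of shape (15, 4) = 2907

Hook-length formula: f^λ = n! / Π hook(c), product over all cells c of the Young diagram. For λ = (15, 4), n = 19 boxes. Hook lengths by row (left-to-right, top-to-bottom): [16, 15, 14, 13, 11, 10, 9, 8, 7, 6, 5, 4, 3, 2, 1]; [4, 3, 2, 1]. Product of hooks = 41845579776000. So f^λ = 19! / 41845579776000 = 121645100408832000 / 41845579776000 = 2907.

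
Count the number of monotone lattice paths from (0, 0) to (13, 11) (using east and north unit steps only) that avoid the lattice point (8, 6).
Number of paths = 1739388

Total paths from (0, 0) to (13, 11): C(24, 13) = 2496144. Paths through (8, 6): (paths (0, 0) → (8, 6)) × (paths (8, 6) → (13, 11)) = C(14, 8) · C(10, 5) = 3003 · 252 = 756756. Avoidance count = 2496144 − 756756 = 1739388.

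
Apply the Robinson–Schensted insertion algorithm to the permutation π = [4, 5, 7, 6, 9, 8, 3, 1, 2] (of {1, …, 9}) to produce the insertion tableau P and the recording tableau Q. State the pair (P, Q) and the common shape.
P = [1, 2, 6, 8] / [3, 5] / [4, 9] / [7];  Q = [1, 2, 3, 5] / [4, 6] / [7, 9] / [8];  common shape = (4, 2, 2, 1)

Row-insert the values π_1, π_2, … into P one at a time, bumping the leftmost entry strictly greater than the inserted value down to the next row. The recording tableau Q records, in position (i, j), the step at which that cell was added to P.
  Insert 4 (step 1): P = [4];  Q = [1]
  Insert 5 (step 2): P = [4, 5];  Q = [1, 2]
  Insert 7 (step 3): P = [4, 5, 7];  Q = [1, 2, 3]
  Insert 6 (step 4): P = [4, 5, 6] / [7];  Q = [1, 2, 3] / [4]
  Insert 9 (step 5): P = [4, 5, 6, 9] / [7];  Q = [1, 2, 3, 5] / [4]
  Insert 8 (step 6): P = [4, 5, 6, 8] / [7, 9];  Q = [1, 2, 3, 5] / [4, 6]
  Insert 3 (step 7): P = [3, 5, 6, 8] / [4, 9] / [7];  Q = [1, 2, 3, 5] / [4, 6] / [7]
  Insert 1 (step 8): P = [1, 5, 6, 8] / [3, 9] / [4] / [7];  Q = [1, 2, 3, 5] / [4, 6] / [7] / [8]
  Insert 2 (step 9): P = [1, 2, 6, 8] / [3, 5] / [4, 9] / [7];  Q = [1, 2, 3, 5] / [4, 6] / [7, 9] / [8]
Final shape: (4, 2, 2, 1).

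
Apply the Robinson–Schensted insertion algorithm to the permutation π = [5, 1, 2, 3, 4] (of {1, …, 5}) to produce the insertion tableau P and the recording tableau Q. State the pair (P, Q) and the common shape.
P = [1, 2, 3, 4] / [5];  Q = [1, 3, 4, 5] / [2];  common shape = (4, 1)

Row-insert the values π_1, π_2, … into P one at a time, bumping the leftmost entry strictly greater than the inserted value down to the next row. The recording tableau Q records, in position (i, j), the step at which that cell was added to P.
  Insert 5 (step 1): P = [5];  Q = [1]
  Insert 1 (step 2): P = [1] / [5];  Q = [1] / [2]
  Insert 2 (step 3): P = [1, 2] / [5];  Q = [1, 3] / [2]
  Insert 3 (step 4): P = [1, 2, 3] / [5];  Q = [1, 3, 4] / [2]
  Insert 4 (step 5): P = [1, 2, 3, 4] / [5];  Q = [1, 3, 4, 5] / [2]
Final shape: (4, 1).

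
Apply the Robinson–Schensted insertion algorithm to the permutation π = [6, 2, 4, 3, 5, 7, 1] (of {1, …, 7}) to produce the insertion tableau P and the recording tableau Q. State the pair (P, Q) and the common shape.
P = [1, 3, 5, 7] / [2] / [4] / [6];  Q = [1, 3, 5, 6] / [2] / [4] / [7];  common shape = (4, 1, 1, 1)

Row-insert the values π_1, π_2, … into P one at a time, bumping the leftmost entry strictly greater than the inserted value down to the next row. The recording tableau Q records, in position (i, j), the step at which that cell was added to P.
  Insert 6 (step 1): P = [6];  Q = [1]
  Insert 2 (step 2): P = [2] / [6];  Q = [1] / [2]
  Insert 4 (step 3): P = [2, 4] / [6];  Q = [1, 3] / [2]
  Insert 3 (step 4): P = [2, 3] / [4] / [6];  Q = [1, 3] / [2] / [4]
  Insert 5 (step 5): P = [2, 3, 5] / [4] / [6];  Q = [1, 3, 5] / [2] / [4]
  Insert 7 (step 6): P = [2, 3, 5, 7] / [4] / [6];  Q = [1, 3, 5, 6] / [2] / [4]
  Insert 1 (step 7): P = [1, 3, 5, 7] / [2] / [4] / [6];  Q = [1, 3, 5, 6] / [2] / [4] / [7]
Final shape: (4, 1, 1, 1).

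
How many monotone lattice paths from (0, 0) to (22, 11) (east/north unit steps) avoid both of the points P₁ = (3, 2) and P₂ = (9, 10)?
Number of paths = 123594848

Inclusion–exclusion. Total paths: C(33, 22) = 193536720. Through P₁: C(5, 3)·C(28, 19) = 69069000. Through P₂: C(19, 9)·C(14, 13) = 1293292. Since P₁ is strictly southwest of P₂, a monotone path through both must visit P₁ then P₂; paths through both = C(5, 3)·C(14, 6)·C(14, 13) = 420420. Avoid both = 193536720 − 69069000 − 1293292 + 420420 = 123594848.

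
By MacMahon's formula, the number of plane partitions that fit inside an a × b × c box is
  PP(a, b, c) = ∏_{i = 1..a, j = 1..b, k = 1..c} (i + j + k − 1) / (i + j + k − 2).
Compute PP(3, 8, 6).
PP(3, 8, 6) = 614083470

Evaluate the triple product over i = 1..3, j = 1..8, k = 1..6. The factors are (2/1) · (3/2) · (4/3) · (5/4) · (6/5) · (7/6) · (3/2) · (4/3) · … (144 factors total). The numerators and denominators telescope so the product is an integer; carrying out the multiplication exactly gives PP(3, 8, 6) = 614083470.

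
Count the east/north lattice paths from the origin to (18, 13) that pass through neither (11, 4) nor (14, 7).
Number of paths = 171951675

Inclusion–exclusion. Total paths: C(31, 18) = 206253075. Through P₁: C(15, 11)·C(16, 7) = 15615600. Through P₂: C(21, 14)·C(10, 4) = 24418800. Since P₁ is strictly southwest of P₂, a monotone path through both must visit P₁ then P₂; paths through both = C(15, 11)·C(6, 3)·C(10, 4) = 5733000. Avoid both = 206253075 − 15615600 − 24418800 + 5733000 = 171951675.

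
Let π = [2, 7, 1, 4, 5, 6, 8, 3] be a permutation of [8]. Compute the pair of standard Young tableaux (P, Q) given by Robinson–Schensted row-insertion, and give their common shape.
P = [1, 3, 5, 6, 8] / [2, 4] / [7];  Q = [1, 2, 5, 6, 7] / [3, 4] / [8];  common shape = (5, 2, 1)

Row-insert the values π_1, π_2, … into P one at a time, bumping the leftmost entry strictly greater than the inserted value down to the next row. The recording tableau Q records, in position (i, j), the step at which that cell was added to P.
  Insert 2 (step 1): P = [2];  Q = [1]
  Insert 7 (step 2): P = [2, 7];  Q = [1, 2]
  Insert 1 (step 3): P = [1, 7] / [2];  Q = [1, 2] / [3]
  Insert 4 (step 4): P = [1, 4] / [2, 7];  Q = [1, 2] / [3, 4]
  Insert 5 (step 5): P = [1, 4, 5] / [2, 7];  Q = [1, 2, 5] / [3, 4]
  Insert 6 (step 6): P = [1, 4, 5, 6] / [2, 7];  Q = [1, 2, 5, 6] / [3, 4]
  Insert 8 (step 7): P = [1, 4, 5, 6, 8] / [2, 7];  Q = [1, 2, 5, 6, 7] / [3, 4]
  Insert 3 (step 8): P = [1, 3, 5, 6, 8] / [2, 4] / [7];  Q = [1, 2, 5, 6, 7] / [3, 4] / [8]
Final shape: (5, 2, 1).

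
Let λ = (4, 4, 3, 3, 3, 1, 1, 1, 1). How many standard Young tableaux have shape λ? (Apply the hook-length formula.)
# SYT of shape (4, 4, 3, 3, 3, 1, 1, 1, 1) = 88179000

Hook-length formula: f^λ = n! / Π hook(c), product over all cells c of the Young diagram. For λ = (4, 4, 3, 3, 3, 1, 1, 1, 1), n = 21 boxes. Hook lengths by row (left-to-right, top-to-bottom): [12, 7, 6, 2]; [11, 6, 5, 1]; [9, 4, 3]; [8, 3, 2]; [7, 2, 1]; [4]; [3]; [2]; [1]. Product of hooks = 579400335360. So f^λ = 21! / 579400335360 = 51090942171709440000 / 579400335360 = 88179000.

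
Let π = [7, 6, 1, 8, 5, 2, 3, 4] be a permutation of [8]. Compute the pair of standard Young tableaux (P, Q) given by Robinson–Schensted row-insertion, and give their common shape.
P = [1, 2, 3, 4] / [5, 8] / [6] / [7];  Q = [1, 4, 7, 8] / [2, 5] / [3] / [6];  common shape = (4, 2, 1, 1)

Row-insert the values π_1, π_2, … into P one at a time, bumping the leftmost entry strictly greater than the inserted value down to the next row. The recording tableau Q records, in position (i, j), the step at which that cell was added to P.
  Insert 7 (step 1): P = [7];  Q = [1]
  Insert 6 (step 2): P = [6] / [7];  Q = [1] / [2]
  Insert 1 (step 3): P = [1] / [6] / [7];  Q = [1] / [2] / [3]
  Insert 8 (step 4): P = [1, 8] / [6] / [7];  Q = [1, 4] / [2] / [3]
  Insert 5 (step 5): P = [1, 5] / [6, 8] / [7];  Q = [1, 4] / [2, 5] / [3]
  Insert 2 (step 6): P = [1, 2] / [5, 8] / [6] / [7];  Q = [1, 4] / [2, 5] / [3] / [6]
  Insert 3 (step 7): P = [1, 2, 3] / [5, 8] / [6] / [7];  Q = [1, 4, 7] / [2, 5] / [3] / [6]
  Insert 4 (step 8): P = [1, 2, 3, 4] / [5, 8] / [6] / [7];  Q = [1, 4, 7, 8] / [2, 5] / [3] / [6]
Final shape: (4, 2, 1, 1).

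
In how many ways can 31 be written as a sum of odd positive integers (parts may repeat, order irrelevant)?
p_odd(31) = 340

Enumerate partitions using only odd parts via the recurrence o(n, m) = o(n, m−2) + o(n−m, m) over odd m, starting from the largest odd part ≤ n. This gives p_odd(31) = 340. (Euler's theorem: equals the count of distinct-part partitions.)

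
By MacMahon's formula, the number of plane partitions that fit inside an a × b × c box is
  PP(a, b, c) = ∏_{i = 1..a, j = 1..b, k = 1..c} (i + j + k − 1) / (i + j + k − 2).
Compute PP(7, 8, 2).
PP(7, 8, 2) = 9202050

Evaluate the triple product over i = 1..7, j = 1..8, k = 1..2. The factors are (2/1) · (3/2) · (3/2) · (4/3) · (4/3) · (5/4) · (5/4) · (6/5) · … (112 factors total). The numerators and denominators telescope so the product is an integer; carrying out the multiplication exactly gives PP(7, 8, 2) = 9202050.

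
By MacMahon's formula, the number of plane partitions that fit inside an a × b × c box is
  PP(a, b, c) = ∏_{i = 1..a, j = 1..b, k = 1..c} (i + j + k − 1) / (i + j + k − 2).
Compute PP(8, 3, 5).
PP(8, 3, 5) = 61408347

Evaluate the triple product over i = 1..8, j = 1..3, k = 1..5. The factors are (2/1) · (3/2) · (4/3) · (5/4) · (6/5) · (3/2) · (4/3) · (5/4) · … (120 factors total). The numerators and denominators telescope so the product is an integer; carrying out the multiplication exactly gives PP(8, 3, 5) = 61408347.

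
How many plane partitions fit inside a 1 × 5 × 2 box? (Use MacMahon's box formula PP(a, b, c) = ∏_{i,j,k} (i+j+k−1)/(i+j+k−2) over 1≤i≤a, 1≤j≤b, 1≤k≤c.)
PP(1, 5, 2) = 21

Evaluate the triple product over i = 1..1, j = 1..5, k = 1..2. The factors are (2/1) · (3/2) · (3/2) · (4/3) · (4/3) · (5/4) · (5/4) · (6/5) · … (10 factors total). The numerators and denominators telescope so the product is an integer; carrying out the multiplication exactly gives PP(1, 5, 2) = 21.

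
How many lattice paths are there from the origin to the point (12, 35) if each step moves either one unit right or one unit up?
Number of paths = 52251400851

A monotone lattice path from (0, 0) to (12, 35) consists of 12 east steps and 35 north steps in some order, so it is determined by which 12 of the 47 steps are east. The count is C(47, 12) = 52251400851.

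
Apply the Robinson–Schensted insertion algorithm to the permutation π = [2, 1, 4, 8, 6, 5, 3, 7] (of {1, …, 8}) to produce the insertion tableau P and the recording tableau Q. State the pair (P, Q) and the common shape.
P = [1, 3, 5, 7] / [2, 4] / [6] / [8];  Q = [1, 3, 4, 8] / [2, 5] / [6] / [7];  common shape = (4, 2, 1, 1)

Row-insert the values π_1, π_2, … into P one at a time, bumping the leftmost entry strictly greater than the inserted value down to the next row. The recording tableau Q records, in position (i, j), the step at which that cell was added to P.
  Insert 2 (step 1): P = [2];  Q = [1]
  Insert 1 (step 2): P = [1] / [2];  Q = [1] / [2]
  Insert 4 (step 3): P = [1, 4] / [2];  Q = [1, 3] / [2]
  Insert 8 (step 4): P = [1, 4, 8] / [2];  Q = [1, 3, 4] / [2]
  Insert 6 (step 5): P = [1, 4, 6] / [2, 8];  Q = [1, 3, 4] / [2, 5]
  Insert 5 (step 6): P = [1, 4, 5] / [2, 6] / [8];  Q = [1, 3, 4] / [2, 5] / [6]
  Insert 3 (step 7): P = [1, 3, 5] / [2, 4] / [6] / [8];  Q = [1, 3, 4] / [2, 5] / [6] / [7]
  Insert 7 (step 8): P = [1, 3, 5, 7] / [2, 4] / [6] / [8];  Q = [1, 3, 4, 8] / [2, 5] / [6] / [7]
Final shape: (4, 2, 1, 1).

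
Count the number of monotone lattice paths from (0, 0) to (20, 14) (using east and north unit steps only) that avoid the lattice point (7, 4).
Number of paths = 1014433860

Total paths from (0, 0) to (20, 14): C(34, 20) = 1391975640. Paths through (7, 4): (paths (0, 0) → (7, 4)) × (paths (7, 4) → (20, 14)) = C(11, 7) · C(23, 13) = 330 · 1144066 = 377541780. Avoidance count = 1391975640 − 377541780 = 1014433860.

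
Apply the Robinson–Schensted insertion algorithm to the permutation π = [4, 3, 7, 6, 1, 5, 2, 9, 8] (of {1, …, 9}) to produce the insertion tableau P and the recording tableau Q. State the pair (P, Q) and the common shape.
P = [1, 2, 8] / [3, 5, 9] / [4, 6] / [7];  Q = [1, 3, 8] / [2, 4, 9] / [5, 6] / [7];  common shape = (3, 3, 2, 1)

Row-insert the values π_1, π_2, … into P one at a time, bumping the leftmost entry strictly greater than the inserted value down to the next row. The recording tableau Q records, in position (i, j), the step at which that cell was added to P.
  Insert 4 (step 1): P = [4];  Q = [1]
  Insert 3 (step 2): P = [3] / [4];  Q = [1] / [2]
  Insert 7 (step 3): P = [3, 7] / [4];  Q = [1, 3] / [2]
  Insert 6 (step 4): P = [3, 6] / [4, 7];  Q = [1, 3] / [2, 4]
  Insert 1 (step 5): P = [1, 6] / [3, 7] / [4];  Q = [1, 3] / [2, 4] / [5]
  Insert 5 (step 6): P = [1, 5] / [3, 6] / [4, 7];  Q = [1, 3] / [2, 4] / [5, 6]
  Insert 2 (step 7): P = [1, 2] / [3, 5] / [4, 6] / [7];  Q = [1, 3] / [2, 4] / [5, 6] / [7]
  Insert 9 (step 8): P = [1, 2, 9] / [3, 5] / [4, 6] / [7];  Q = [1, 3, 8] / [2, 4] / [5, 6] / [7]
  Insert 8 (step 9): P = [1, 2, 8] / [3, 5, 9] / [4, 6] / [7];  Q = [1, 3, 8] / [2, 4, 9] / [5, 6] / [7]
Final shape: (3, 3, 2, 1).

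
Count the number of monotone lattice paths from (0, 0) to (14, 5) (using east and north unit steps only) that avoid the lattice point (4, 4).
Number of paths = 10858

Total paths from (0, 0) to (14, 5): C(19, 14) = 11628. Paths through (4, 4): (paths (0, 0) → (4, 4)) × (paths (4, 4) → (14, 5)) = C(8, 4) · C(11, 10) = 70 · 11 = 770. Avoidance count = 11628 − 770 = 10858.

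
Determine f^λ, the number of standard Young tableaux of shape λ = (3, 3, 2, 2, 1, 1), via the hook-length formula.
# SYT of shape (3, 3, 2, 2, 1, 1) = 2673

Hook-length formula: f^λ = n! / Π hook(c), product over all cells c of the Young diagram. For λ = (3, 3, 2, 2, 1, 1), n = 12 boxes. Hook lengths by row (left-to-right, top-to-bottom): [8, 5, 2]; [7, 4, 1]; [5, 2]; [4, 1]; [2]; [1]. Product of hooks = 179200. So f^λ = 12! / 179200 = 479001600 / 179200 = 2673.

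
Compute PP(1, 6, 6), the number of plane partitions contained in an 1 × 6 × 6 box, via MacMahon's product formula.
PP(1, 6, 6) = 924

Evaluate the triple product over i = 1..1, j = 1..6, k = 1..6. The factors are (2/1) · (3/2) · (4/3) · (5/4) · (6/5) · (7/6) · (3/2) · (4/3) · … (36 factors total). The numerators and denominators telescope so the product is an integer; carrying out the multiplication exactly gives PP(1, 6, 6) = 924.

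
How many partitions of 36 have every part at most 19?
p(36, parts ≤ 19) = 17062

Use the recurrence p(n, m) = p(n, m−1) + p(n−m, m): either the largest part is < m (count p(n, m−1)) or the largest part is exactly m (remove one copy of m, count p(n−m, m)). With p(0, ·) = 1 this gives p(36, parts ≤ 19) = 17062. (By conjugating Young diagrams, this also counts partitions of 36 into at most 19 parts.)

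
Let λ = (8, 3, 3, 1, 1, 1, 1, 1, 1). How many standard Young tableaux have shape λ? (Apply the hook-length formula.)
# SYT of shape (8, 3, 3, 1, 1, 1, 1, 1, 1) = 22632610

Hook-length formula: f^λ = n! / Π hook(c), product over all cells c of the Young diagram. For λ = (8, 3, 3, 1, 1, 1, 1, 1, 1), n = 20 boxes. Hook lengths by row (left-to-right, top-to-bottom): [16, 9, 8, 5, 4, 3, 2, 1]; [10, 3, 2]; [9, 2, 1]; [6]; [5]; [4]; [3]; [2]; [1]. Product of hooks = 107495424000. So f^λ = 20! / 107495424000 = 2432902008176640000 / 107495424000 = 22632610.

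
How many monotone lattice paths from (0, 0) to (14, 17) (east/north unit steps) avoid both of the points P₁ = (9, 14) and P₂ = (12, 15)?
Number of paths = 134729285

Inclusion–exclusion. Total paths: C(31, 14) = 265182525. Through P₁: C(23, 9)·C(8, 5) = 45762640. Through P₂: C(27, 12)·C(4, 2) = 104303160. Since P₁ is strictly southwest of P₂, a monotone path through both must visit P₁ then P₂; paths through both = C(23, 9)·C(4, 3)·C(4, 2) = 19612560. Avoid both = 265182525 − 45762640 − 104303160 + 19612560 = 134729285.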